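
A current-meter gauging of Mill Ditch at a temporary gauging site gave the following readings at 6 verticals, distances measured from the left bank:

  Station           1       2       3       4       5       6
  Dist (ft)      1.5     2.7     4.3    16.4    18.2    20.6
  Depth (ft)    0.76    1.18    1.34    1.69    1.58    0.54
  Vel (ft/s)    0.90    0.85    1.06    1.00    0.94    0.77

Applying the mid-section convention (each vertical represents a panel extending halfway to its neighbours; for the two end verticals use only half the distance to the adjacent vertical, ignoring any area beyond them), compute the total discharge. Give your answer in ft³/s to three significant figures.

26.9 ft³/s

w_1 = (2.7 − 1.5)/2 = 0.6 ft; q_1 = 0.90 × 0.76 × 0.6 = 0.4104 ft³/s
w_2 = (4.3 − 1.5)/2 = 1.4 ft; q_2 = 0.85 × 1.18 × 1.4 = 1.404 ft³/s
w_3 = (16.4 − 2.7)/2 = 6.85 ft; q_3 = 1.06 × 1.34 × 6.85 = 9.730 ft³/s
w_4 = (18.2 − 4.3)/2 = 6.95 ft; q_4 = 1.00 × 1.69 × 6.95 = 11.75 ft³/s
w_5 = (20.6 − 16.4)/2 = 2.1 ft; q_5 = 0.94 × 1.58 × 2.1 = 3.119 ft³/s
w_6 = (20.6 − 18.2)/2 = 1.2 ft; q_6 = 0.77 × 0.54 × 1.2 = 0.4990 ft³/s
Q = Σ qᵢ = 26.91 ft³/s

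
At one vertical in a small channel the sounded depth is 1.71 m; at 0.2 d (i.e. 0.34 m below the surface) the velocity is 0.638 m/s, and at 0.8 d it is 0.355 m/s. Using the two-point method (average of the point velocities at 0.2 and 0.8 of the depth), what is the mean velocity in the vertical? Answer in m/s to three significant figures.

v̄ = (0.638 + 0.355) / 2 = 0.4965 m/s

0.497 m/s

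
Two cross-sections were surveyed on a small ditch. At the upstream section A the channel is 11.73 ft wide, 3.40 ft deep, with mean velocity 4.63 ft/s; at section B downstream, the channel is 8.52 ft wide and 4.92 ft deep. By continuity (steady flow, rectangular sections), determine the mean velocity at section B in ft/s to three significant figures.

4.41 ft/s

Q = A₁V₁ = (11.73×3.40) × 4.63 = 184.7 ft³/s
A₂ = 8.52 × 4.92 = 41.92 ft²
V₂ = Q/A₂ = 184.7/41.92 = 4.405 ft/s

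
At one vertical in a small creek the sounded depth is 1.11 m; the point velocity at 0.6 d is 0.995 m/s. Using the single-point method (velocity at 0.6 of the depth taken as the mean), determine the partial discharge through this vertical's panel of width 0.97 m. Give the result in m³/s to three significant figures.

1.07 m³/s

v̄ = v₀.₆ = 0.995 m/s
q = v̄ × d × w = 0.9950 × 1.11 × 0.97 = 1.071 m³/s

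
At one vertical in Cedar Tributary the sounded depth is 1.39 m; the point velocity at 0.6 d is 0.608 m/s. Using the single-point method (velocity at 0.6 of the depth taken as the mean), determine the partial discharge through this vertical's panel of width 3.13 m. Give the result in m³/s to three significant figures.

v̄ = v₀.₆ = 0.608 m/s
q = v̄ × d × w = 0.6080 × 1.39 × 3.13 = 2.645 m³/s

2.65 m³/s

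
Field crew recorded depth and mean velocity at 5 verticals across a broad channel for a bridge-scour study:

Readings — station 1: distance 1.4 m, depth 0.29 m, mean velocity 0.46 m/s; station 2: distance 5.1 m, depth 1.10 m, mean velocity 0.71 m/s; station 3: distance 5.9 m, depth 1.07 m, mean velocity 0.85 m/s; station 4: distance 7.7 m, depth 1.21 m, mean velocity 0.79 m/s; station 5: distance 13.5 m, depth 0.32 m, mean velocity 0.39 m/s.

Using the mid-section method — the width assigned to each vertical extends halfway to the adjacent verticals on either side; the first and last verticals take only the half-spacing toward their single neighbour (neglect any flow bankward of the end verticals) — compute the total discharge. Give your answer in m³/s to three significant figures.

w_1 = (5.1 − 1.4)/2 = 1.85 m; q_1 = 0.46 × 0.29 × 1.85 = 0.2468 m³/s
w_2 = (5.9 − 1.4)/2 = 2.25 m; q_2 = 0.71 × 1.10 × 2.25 = 1.757 m³/s
w_3 = (7.7 − 5.1)/2 = 1.3 m; q_3 = 0.85 × 1.07 × 1.3 = 1.182 m³/s
w_4 = (13.5 − 5.9)/2 = 3.8 m; q_4 = 0.79 × 1.21 × 3.8 = 3.632 m³/s
w_5 = (13.5 − 7.7)/2 = 2.9 m; q_5 = 0.39 × 0.32 × 2.9 = 0.3619 m³/s
Q = Σ qᵢ = 7.181 m³/s

7.18 m³/s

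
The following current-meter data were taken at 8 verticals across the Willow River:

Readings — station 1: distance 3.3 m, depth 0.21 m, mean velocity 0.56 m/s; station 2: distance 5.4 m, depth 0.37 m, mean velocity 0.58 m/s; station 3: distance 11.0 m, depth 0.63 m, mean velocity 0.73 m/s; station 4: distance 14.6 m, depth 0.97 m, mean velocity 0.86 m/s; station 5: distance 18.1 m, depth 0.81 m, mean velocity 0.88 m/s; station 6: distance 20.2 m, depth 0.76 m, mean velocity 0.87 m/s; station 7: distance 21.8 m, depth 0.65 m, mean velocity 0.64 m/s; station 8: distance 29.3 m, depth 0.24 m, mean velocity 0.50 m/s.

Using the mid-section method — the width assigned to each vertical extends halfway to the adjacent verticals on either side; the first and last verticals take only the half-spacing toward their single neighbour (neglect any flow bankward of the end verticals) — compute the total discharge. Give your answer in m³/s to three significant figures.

11.6 m³/s

w_1 = (5.4 − 3.3)/2 = 1.05 m; q_1 = 0.56 × 0.21 × 1.05 = 0.1235 m³/s
w_2 = (11.0 − 3.3)/2 = 3.85 m; q_2 = 0.58 × 0.37 × 3.85 = 0.8262 m³/s
w_3 = (14.6 − 5.4)/2 = 4.6 m; q_3 = 0.73 × 0.63 × 4.6 = 2.116 m³/s
w_4 = (18.1 − 11.0)/2 = 3.55 m; q_4 = 0.86 × 0.97 × 3.55 = 2.961 m³/s
w_5 = (20.2 − 14.6)/2 = 2.8 m; q_5 = 0.88 × 0.81 × 2.8 = 1.996 m³/s
w_6 = (21.8 − 18.1)/2 = 1.85 m; q_6 = 0.87 × 0.76 × 1.85 = 1.223 m³/s
w_7 = (29.3 − 20.2)/2 = 4.55 m; q_7 = 0.64 × 0.65 × 4.55 = 1.893 m³/s
w_8 = (29.3 − 21.8)/2 = 3.75 m; q_8 = 0.50 × 0.24 × 3.75 = 0.4500 m³/s
Q = Σ qᵢ = 11.59 m³/s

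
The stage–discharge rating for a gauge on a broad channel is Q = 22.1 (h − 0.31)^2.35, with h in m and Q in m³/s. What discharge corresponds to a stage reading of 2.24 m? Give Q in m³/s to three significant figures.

Q = 22.1 × (2.24 − 0.31)^2.35 = 22.1 × 1.93^2.35 = 103.6 m³/s

104 m³/s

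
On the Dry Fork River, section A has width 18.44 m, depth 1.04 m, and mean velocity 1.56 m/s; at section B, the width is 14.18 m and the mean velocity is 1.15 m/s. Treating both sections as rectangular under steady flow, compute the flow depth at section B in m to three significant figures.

Q = A₁V₁ = (18.44×1.04) × 1.56 = 29.92 m³/s
d₂ = Q/(b₂ V₂) = 29.92/(14.18×1.15) = 1.835 m

1.83 m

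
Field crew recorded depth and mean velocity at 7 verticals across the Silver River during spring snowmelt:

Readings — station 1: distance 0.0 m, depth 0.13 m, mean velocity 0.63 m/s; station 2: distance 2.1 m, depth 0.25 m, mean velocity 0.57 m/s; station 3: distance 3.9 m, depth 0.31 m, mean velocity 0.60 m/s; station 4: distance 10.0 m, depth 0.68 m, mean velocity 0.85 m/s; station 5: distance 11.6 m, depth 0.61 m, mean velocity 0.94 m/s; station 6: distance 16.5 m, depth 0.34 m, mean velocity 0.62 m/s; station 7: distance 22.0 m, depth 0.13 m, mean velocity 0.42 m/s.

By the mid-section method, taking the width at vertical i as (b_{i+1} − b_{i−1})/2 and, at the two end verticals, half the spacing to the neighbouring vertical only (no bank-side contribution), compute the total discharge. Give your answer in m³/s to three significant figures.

6.43 m³/s

w_1 = (2.1 − 0.0)/2 = 1.05 m; q_1 = 0.63 × 0.13 × 1.05 = 0.08600 m³/s
w_2 = (3.9 − 0.0)/2 = 1.95 m; q_2 = 0.57 × 0.25 × 1.95 = 0.2779 m³/s
w_3 = (10.0 − 2.1)/2 = 3.95 m; q_3 = 0.60 × 0.31 × 3.95 = 0.7347 m³/s
w_4 = (11.6 − 3.9)/2 = 3.85 m; q_4 = 0.85 × 0.68 × 3.85 = 2.225 m³/s
w_5 = (16.5 − 10.0)/2 = 3.25 m; q_5 = 0.94 × 0.61 × 3.25 = 1.864 m³/s
w_6 = (22.0 − 11.6)/2 = 5.2 m; q_6 = 0.62 × 0.34 × 5.2 = 1.096 m³/s
w_7 = (22.0 − 16.5)/2 = 2.75 m; q_7 = 0.42 × 0.13 × 2.75 = 0.1502 m³/s
Q = Σ qᵢ = 6.434 m³/s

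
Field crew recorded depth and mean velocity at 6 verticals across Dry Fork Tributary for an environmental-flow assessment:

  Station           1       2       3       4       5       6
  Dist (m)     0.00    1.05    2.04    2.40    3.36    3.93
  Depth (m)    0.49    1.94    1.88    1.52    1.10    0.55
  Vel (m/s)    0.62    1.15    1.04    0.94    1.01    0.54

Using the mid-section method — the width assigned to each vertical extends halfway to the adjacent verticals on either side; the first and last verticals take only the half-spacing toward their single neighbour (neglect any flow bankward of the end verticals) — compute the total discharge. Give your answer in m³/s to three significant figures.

w_1 = (1.05 − 0.00)/2 = 0.525 m; q_1 = 0.62 × 0.49 × 0.525 = 0.1595 m³/s
w_2 = (2.04 − 0.00)/2 = 1.02 m; q_2 = 1.15 × 1.94 × 1.02 = 2.276 m³/s
w_3 = (2.40 − 1.05)/2 = 0.675 m; q_3 = 1.04 × 1.88 × 0.675 = 1.320 m³/s
w_4 = (3.36 − 2.04)/2 = 0.66 m; q_4 = 0.94 × 1.52 × 0.66 = 0.9430 m³/s
w_5 = (3.93 − 2.40)/2 = 0.765 m; q_5 = 1.01 × 1.10 × 0.765 = 0.8499 m³/s
w_6 = (3.93 − 3.36)/2 = 0.285 m; q_6 = 0.54 × 0.55 × 0.285 = 0.08465 m³/s
Q = Σ qᵢ = 5.632 m³/s

5.63 m³/s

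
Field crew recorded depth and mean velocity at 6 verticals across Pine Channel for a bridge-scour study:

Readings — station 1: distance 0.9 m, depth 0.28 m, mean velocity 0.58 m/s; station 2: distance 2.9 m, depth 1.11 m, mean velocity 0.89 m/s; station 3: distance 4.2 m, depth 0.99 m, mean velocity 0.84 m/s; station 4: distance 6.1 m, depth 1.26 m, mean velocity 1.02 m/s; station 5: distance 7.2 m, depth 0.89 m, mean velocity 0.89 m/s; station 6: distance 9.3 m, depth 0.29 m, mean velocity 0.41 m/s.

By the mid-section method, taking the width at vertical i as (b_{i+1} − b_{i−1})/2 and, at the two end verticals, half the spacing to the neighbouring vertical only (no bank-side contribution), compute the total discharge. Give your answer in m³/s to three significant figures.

w_1 = (2.9 − 0.9)/2 = 1 m; q_1 = 0.58 × 0.28 × 1 = 0.1624 m³/s
w_2 = (4.2 − 0.9)/2 = 1.65 m; q_2 = 0.89 × 1.11 × 1.65 = 1.630 m³/s
w_3 = (6.1 − 2.9)/2 = 1.6 m; q_3 = 0.84 × 0.99 × 1.6 = 1.331 m³/s
w_4 = (7.2 − 4.2)/2 = 1.5 m; q_4 = 1.02 × 1.26 × 1.5 = 1.928 m³/s
w_5 = (9.3 − 6.1)/2 = 1.6 m; q_5 = 0.89 × 0.89 × 1.6 = 1.267 m³/s
w_6 = (9.3 − 7.2)/2 = 1.05 m; q_6 = 0.41 × 0.29 × 1.05 = 0.1248 m³/s
Q = Σ qᵢ = 6.443 m³/s

6.44 m³/s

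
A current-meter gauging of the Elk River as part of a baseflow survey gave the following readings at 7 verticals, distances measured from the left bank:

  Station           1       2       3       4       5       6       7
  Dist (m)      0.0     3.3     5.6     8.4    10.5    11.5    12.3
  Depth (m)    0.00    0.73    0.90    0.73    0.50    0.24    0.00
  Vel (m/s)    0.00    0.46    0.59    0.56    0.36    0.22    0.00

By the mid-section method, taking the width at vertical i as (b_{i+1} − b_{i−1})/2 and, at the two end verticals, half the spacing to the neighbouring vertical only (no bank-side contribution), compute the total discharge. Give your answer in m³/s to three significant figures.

w_2 = (5.6 − 0.0)/2 = 2.8 m; q_2 = 0.46 × 0.73 × 2.8 = 0.9402 m³/s
w_3 = (8.4 − 3.3)/2 = 2.55 m; q_3 = 0.59 × 0.90 × 2.55 = 1.354 m³/s
w_4 = (10.5 − 5.6)/2 = 2.45 m; q_4 = 0.56 × 0.73 × 2.45 = 1.002 m³/s
w_5 = (11.5 − 8.4)/2 = 1.55 m; q_5 = 0.36 × 0.50 × 1.55 = 0.2790 m³/s
w_6 = (12.3 − 10.5)/2 = 0.9 m; q_6 = 0.22 × 0.24 × 0.9 = 0.04752 m³/s
Stations 1, 7 contribute zero (depth or velocity is 0).
Q = Σ qᵢ = 3.622 m³/s

3.62 m³/s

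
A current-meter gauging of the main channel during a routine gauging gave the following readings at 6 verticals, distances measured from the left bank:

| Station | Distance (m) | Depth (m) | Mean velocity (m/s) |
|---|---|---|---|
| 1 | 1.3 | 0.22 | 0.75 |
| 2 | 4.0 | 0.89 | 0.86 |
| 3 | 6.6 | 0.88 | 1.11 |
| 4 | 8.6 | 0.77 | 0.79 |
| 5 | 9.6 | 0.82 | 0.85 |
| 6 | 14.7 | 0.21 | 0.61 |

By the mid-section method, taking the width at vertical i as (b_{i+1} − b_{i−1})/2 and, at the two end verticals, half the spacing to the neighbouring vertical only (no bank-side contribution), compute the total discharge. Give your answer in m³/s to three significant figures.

w_1 = (4.0 − 1.3)/2 = 1.35 m; q_1 = 0.75 × 0.22 × 1.35 = 0.2228 m³/s
w_2 = (6.6 − 1.3)/2 = 2.65 m; q_2 = 0.86 × 0.89 × 2.65 = 2.028 m³/s
w_3 = (8.6 − 4.0)/2 = 2.3 m; q_3 = 1.11 × 0.88 × 2.3 = 2.247 m³/s
w_4 = (9.6 − 6.6)/2 = 1.5 m; q_4 = 0.79 × 0.77 × 1.5 = 0.9125 m³/s
w_5 = (14.7 − 8.6)/2 = 3.05 m; q_5 = 0.85 × 0.82 × 3.05 = 2.126 m³/s
w_6 = (14.7 − 9.6)/2 = 2.55 m; q_6 = 0.61 × 0.21 × 2.55 = 0.3267 m³/s
Q = Σ qᵢ = 7.863 m³/s

7.86 m³/s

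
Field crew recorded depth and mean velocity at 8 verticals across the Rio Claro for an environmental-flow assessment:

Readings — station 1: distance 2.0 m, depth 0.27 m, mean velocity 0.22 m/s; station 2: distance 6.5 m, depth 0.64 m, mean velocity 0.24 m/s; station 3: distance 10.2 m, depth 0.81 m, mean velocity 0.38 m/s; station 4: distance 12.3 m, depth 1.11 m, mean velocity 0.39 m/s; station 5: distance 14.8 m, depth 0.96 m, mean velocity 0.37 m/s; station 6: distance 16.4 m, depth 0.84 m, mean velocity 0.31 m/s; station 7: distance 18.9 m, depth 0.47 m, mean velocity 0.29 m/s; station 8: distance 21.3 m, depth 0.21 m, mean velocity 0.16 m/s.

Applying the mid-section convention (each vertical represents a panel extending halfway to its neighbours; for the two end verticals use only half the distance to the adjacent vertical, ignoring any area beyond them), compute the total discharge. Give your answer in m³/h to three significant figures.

w_1 = (6.5 − 2.0)/2 = 2.25 m; q_1 = 0.22 × 0.27 × 2.25 = 0.1337 m³/s
w_2 = (10.2 − 2.0)/2 = 4.1 m; q_2 = 0.24 × 0.64 × 4.1 = 0.6298 m³/s
w_3 = (12.3 − 6.5)/2 = 2.9 m; q_3 = 0.38 × 0.81 × 2.9 = 0.8926 m³/s
w_4 = (14.8 − 10.2)/2 = 2.3 m; q_4 = 0.39 × 1.11 × 2.3 = 0.9957 m³/s
w_5 = (16.4 − 12.3)/2 = 2.05 m; q_5 = 0.37 × 0.96 × 2.05 = 0.7282 m³/s
w_6 = (18.9 − 14.8)/2 = 2.05 m; q_6 = 0.31 × 0.84 × 2.05 = 0.5338 m³/s
w_7 = (21.3 − 16.4)/2 = 2.45 m; q_7 = 0.29 × 0.47 × 2.45 = 0.3339 m³/s
w_8 = (21.3 − 18.9)/2 = 1.2 m; q_8 = 0.16 × 0.21 × 1.2 = 0.04032 m³/s
Q = Σ qᵢ = 4.288 m³/s
= 4.288 × 3600 = 15440 m³/h

15400 m³/h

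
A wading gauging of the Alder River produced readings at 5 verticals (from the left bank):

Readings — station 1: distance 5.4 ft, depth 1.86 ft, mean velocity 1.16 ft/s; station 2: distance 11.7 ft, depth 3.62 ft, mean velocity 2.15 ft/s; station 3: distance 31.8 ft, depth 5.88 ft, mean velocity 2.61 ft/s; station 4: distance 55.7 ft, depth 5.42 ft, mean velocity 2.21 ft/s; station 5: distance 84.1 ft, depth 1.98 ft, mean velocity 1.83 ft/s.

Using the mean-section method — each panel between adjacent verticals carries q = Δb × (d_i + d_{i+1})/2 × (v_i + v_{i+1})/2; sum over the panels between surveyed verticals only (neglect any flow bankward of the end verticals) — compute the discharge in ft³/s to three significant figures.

793 ft³/s

Panel 1-2: Δb = 6.3 ft, d̄ = (1.86+3.62)/2 = 2.74, v̄ = (1.16+2.15)/2 = 1.655 → q = 6.3×2.74×1.655 = 28.57 ft³/s
Panel 2-3: Δb = 20.1 ft, d̄ = (3.62+5.88)/2 = 4.75, v̄ = (2.15+2.61)/2 = 2.38 → q = 20.1×4.75×2.38 = 227.2 ft³/s
Panel 3-4: Δb = 23.9 ft, d̄ = (5.88+5.42)/2 = 5.65, v̄ = (2.61+2.21)/2 = 2.41 → q = 23.9×5.65×2.41 = 325.4 ft³/s
Panel 4-5: Δb = 28.4 ft, d̄ = (5.42+1.98)/2 = 3.7, v̄ = (2.21+1.83)/2 = 2.02 → q = 28.4×3.7×2.02 = 212.3 ft³/s
Q = Σ q = 793.5 ft³/s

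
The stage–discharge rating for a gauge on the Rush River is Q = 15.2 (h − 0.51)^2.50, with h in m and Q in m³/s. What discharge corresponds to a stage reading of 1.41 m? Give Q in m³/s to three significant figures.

Q = 15.2 × (1.41 − 0.51)^2.50 = 15.2 × 0.9^2.50 = 11.68 m³/s

11.7 m³/s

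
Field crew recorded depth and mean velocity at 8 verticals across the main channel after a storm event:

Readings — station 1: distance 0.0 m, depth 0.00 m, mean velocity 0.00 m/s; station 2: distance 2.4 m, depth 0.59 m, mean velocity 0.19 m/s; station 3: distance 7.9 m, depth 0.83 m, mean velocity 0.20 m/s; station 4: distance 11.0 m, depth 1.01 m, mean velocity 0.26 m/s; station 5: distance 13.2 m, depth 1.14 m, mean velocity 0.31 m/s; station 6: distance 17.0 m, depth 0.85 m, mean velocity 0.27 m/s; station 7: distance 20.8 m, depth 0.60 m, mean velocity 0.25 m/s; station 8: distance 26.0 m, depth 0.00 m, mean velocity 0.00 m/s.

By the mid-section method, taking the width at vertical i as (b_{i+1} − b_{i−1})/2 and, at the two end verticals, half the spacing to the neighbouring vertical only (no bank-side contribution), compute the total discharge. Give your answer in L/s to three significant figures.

4460 L/s

w_2 = (7.9 − 0.0)/2 = 3.95 m; q_2 = 0.19 × 0.59 × 3.95 = 0.4428 m³/s
w_3 = (11.0 − 2.4)/2 = 4.3 m; q_3 = 0.20 × 0.83 × 4.3 = 0.7138 m³/s
w_4 = (13.2 − 7.9)/2 = 2.65 m; q_4 = 0.26 × 1.01 × 2.65 = 0.6959 m³/s
w_5 = (17.0 − 11.0)/2 = 3 m; q_5 = 0.31 × 1.14 × 3 = 1.060 m³/s
w_6 = (20.8 − 13.2)/2 = 3.8 m; q_6 = 0.27 × 0.85 × 3.8 = 0.8721 m³/s
w_7 = (26.0 − 17.0)/2 = 4.5 m; q_7 = 0.25 × 0.60 × 4.5 = 0.6750 m³/s
Stations 1, 8 contribute zero (depth or velocity is 0).
Q = Σ qᵢ = 4.460 m³/s
= 4.460 × 1000 = 4460 L/s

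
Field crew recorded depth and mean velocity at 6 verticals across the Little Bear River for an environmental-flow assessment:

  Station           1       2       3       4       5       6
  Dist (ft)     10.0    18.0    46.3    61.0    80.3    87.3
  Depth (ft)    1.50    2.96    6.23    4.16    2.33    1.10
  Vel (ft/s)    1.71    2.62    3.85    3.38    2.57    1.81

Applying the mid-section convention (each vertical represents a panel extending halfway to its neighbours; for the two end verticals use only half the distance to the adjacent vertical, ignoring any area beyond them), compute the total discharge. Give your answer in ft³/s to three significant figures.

991 ft³/s

w_1 = (18.0 − 10.0)/2 = 4 ft; q_1 = 1.71 × 1.50 × 4 = 10.26 ft³/s
w_2 = (46.3 − 10.0)/2 = 18.15 ft; q_2 = 2.62 × 2.96 × 18.15 = 140.8 ft³/s
w_3 = (61.0 − 18.0)/2 = 21.5 ft; q_3 = 3.85 × 6.23 × 21.5 = 515.7 ft³/s
w_4 = (80.3 − 46.3)/2 = 17 ft; q_4 = 3.38 × 4.16 × 17 = 239.0 ft³/s
w_5 = (87.3 − 61.0)/2 = 13.15 ft; q_5 = 2.57 × 2.33 × 13.15 = 78.74 ft³/s
w_6 = (87.3 − 80.3)/2 = 3.5 ft; q_6 = 1.81 × 1.10 × 3.5 = 6.969 ft³/s
Q = Σ qᵢ = 991.5 ft³/s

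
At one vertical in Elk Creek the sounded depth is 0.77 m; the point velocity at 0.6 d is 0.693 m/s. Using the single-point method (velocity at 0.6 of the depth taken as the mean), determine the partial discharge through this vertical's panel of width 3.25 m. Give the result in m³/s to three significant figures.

1.73 m³/s

v̄ = v₀.₆ = 0.693 m/s
q = v̄ × d × w = 0.6930 × 0.77 × 3.25 = 1.734 m³/s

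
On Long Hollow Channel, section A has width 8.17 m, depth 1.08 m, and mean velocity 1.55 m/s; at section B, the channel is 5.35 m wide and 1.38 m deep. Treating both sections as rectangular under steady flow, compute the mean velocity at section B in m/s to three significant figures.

Q = A₁V₁ = (8.17×1.08) × 1.55 = 13.68 m³/s
A₂ = 5.35 × 1.38 = 7.383 m²
V₂ = Q/A₂ = 13.68/7.383 = 1.852 m/s

1.85 m/s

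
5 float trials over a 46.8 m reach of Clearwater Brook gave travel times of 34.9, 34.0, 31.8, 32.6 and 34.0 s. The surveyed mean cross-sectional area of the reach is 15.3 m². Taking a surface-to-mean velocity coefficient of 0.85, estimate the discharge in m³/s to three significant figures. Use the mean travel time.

18.2 m³/s

t̄ = (34.9 + 34.0 + 31.8 + 32.6 + 34.0) / 5 = 33.46 s
v_surface = L / t̄ = 46.8 / 33.46 = 1.399 m/s
v_mean = 0.85 × 1.399 = 1.189 m/s
Q = A × v_mean = 15.3 × 1.189 = 18.19 m³/s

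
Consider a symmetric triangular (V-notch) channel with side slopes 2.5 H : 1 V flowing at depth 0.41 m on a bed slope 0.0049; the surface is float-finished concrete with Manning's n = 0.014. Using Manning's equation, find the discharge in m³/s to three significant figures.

A = z·y² = 2.5×0.41² = 0.4203 m²
P = 2y√(1+z²) = 2×0.41×√(1+2.5²) = 2.208 m
R = A/P = 0.4203/2.208 = 0.1903 m
Q = (1/n)·A·R^(2/3)·S^(1/2) = (1/0.014) × 0.4203 × 0.1903^(2/3) × 0.0049^(1/2) = 0.6953 m³/s

0.695 m³/s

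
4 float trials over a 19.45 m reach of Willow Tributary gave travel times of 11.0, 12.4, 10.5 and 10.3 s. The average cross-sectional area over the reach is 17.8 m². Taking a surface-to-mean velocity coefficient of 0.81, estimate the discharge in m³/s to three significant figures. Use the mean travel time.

t̄ = (11.0 + 12.4 + 10.5 + 10.3) / 4 = 11.05 s
v_surface = L / t̄ = 19.45 / 11.05 = 1.760 m/s
v_mean = 0.81 × 1.760 = 1.426 m/s
Q = A × v_mean = 17.8 × 1.426 = 25.38 m³/s

25.4 m³/s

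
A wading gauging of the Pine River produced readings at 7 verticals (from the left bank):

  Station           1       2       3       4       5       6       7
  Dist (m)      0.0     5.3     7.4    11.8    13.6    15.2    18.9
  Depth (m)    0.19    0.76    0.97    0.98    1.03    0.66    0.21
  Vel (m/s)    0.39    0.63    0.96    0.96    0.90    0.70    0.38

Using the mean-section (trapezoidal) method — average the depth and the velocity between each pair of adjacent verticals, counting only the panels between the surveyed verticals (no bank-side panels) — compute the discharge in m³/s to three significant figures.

Panel 1-2: Δb = 5.3 m, d̄ = (0.19+0.76)/2 = 0.475, v̄ = (0.39+0.63)/2 = 0.51 → q = 5.3×0.475×0.51 = 1.284 m³/s
Panel 2-3: Δb = 2.1 m, d̄ = (0.76+0.97)/2 = 0.865, v̄ = (0.63+0.96)/2 = 0.795 → q = 2.1×0.865×0.795 = 1.444 m³/s
Panel 3-4: Δb = 4.4 m, d̄ = (0.97+0.98)/2 = 0.975, v̄ = (0.96+0.96)/2 = 0.96 → q = 4.4×0.975×0.96 = 4.118 m³/s
Panel 4-5: Δb = 1.8 m, d̄ = (0.98+1.03)/2 = 1.005, v̄ = (0.96+0.90)/2 = 0.93 → q = 1.8×1.005×0.93 = 1.682 m³/s
Panel 5-6: Δb = 1.6 m, d̄ = (1.03+0.66)/2 = 0.845, v̄ = (0.90+0.70)/2 = 0.8 → q = 1.6×0.845×0.8 = 1.082 m³/s
Panel 6-7: Δb = 3.7 m, d̄ = (0.66+0.21)/2 = 0.435, v̄ = (0.70+0.38)/2 = 0.54 → q = 3.7×0.435×0.54 = 0.8691 m³/s
Q = Σ q = 10.48 m³/s

10.5 m³/s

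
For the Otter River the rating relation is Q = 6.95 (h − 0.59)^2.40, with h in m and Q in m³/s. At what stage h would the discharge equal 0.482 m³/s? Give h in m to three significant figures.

h − h₀ = (Q/C)^(1/b) = (0.482/6.95)^(1/2.40) = 0.3289 m
h = 0.59 + 0.3289 = 0.9189 m

0.919 m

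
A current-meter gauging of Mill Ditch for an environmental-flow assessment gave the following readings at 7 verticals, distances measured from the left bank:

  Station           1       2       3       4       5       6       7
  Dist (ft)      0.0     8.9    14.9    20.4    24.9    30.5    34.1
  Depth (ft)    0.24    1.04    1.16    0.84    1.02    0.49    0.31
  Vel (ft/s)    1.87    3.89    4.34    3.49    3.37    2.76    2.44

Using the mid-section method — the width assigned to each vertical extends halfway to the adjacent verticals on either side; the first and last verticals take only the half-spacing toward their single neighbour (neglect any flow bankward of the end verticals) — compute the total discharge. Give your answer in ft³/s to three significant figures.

101 ft³/s

w_1 = (8.9 − 0.0)/2 = 4.45 ft; q_1 = 1.87 × 0.24 × 4.45 = 1.997 ft³/s
w_2 = (14.9 − 0.0)/2 = 7.45 ft; q_2 = 3.89 × 1.04 × 7.45 = 30.14 ft³/s
w_3 = (20.4 − 8.9)/2 = 5.75 ft; q_3 = 4.34 × 1.16 × 5.75 = 28.95 ft³/s
w_4 = (24.9 − 14.9)/2 = 5 ft; q_4 = 3.49 × 0.84 × 5 = 14.66 ft³/s
w_5 = (30.5 − 20.4)/2 = 5.05 ft; q_5 = 3.37 × 1.02 × 5.05 = 17.36 ft³/s
w_6 = (34.1 − 24.9)/2 = 4.6 ft; q_6 = 2.76 × 0.49 × 4.6 = 6.221 ft³/s
w_7 = (34.1 − 30.5)/2 = 1.8 ft; q_7 = 2.44 × 0.31 × 1.8 = 1.362 ft³/s
Q = Σ qᵢ = 100.7 ft³/s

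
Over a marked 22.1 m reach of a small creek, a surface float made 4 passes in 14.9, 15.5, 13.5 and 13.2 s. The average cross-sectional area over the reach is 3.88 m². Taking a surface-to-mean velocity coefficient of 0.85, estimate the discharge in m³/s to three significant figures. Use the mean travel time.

5.11 m³/s

t̄ = (14.9 + 15.5 + 13.5 + 13.2) / 4 = 14.275 s
v_surface = L / t̄ = 22.1 / 14.275 = 1.548 m/s
v_mean = 0.85 × 1.548 = 1.316 m/s
Q = A × v_mean = 3.88 × 1.316 = 5.106 m³/s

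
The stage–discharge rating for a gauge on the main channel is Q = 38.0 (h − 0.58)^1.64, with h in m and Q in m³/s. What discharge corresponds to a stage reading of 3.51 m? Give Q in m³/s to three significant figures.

Q = 38.0 × (3.51 − 0.58)^1.64 = 38.0 × 2.93^1.64 = 221.5 m³/s

222 m³/s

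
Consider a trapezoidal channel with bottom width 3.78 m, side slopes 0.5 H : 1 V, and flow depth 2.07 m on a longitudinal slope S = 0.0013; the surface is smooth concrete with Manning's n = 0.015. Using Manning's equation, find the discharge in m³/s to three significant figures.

A = (b + z·y)·y = (3.78 + 0.5×2.07)×2.07 = 9.967 m²
P = b + 2y√(1+z²) = 3.78 + 2×2.07×√(1+0.5²) = 8.409 m
R = A/P = 9.967/8.409 = 1.185 m
Q = (1/n)·A·R^(2/3)·S^(1/2) = (1/0.015) × 9.967 × 1.185^(2/3) × 0.0013^(1/2) = 26.83 m³/s

26.8 m³/s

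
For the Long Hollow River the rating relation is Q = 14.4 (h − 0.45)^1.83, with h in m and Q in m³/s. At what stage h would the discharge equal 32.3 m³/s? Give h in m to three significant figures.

2.00 m

h − h₀ = (Q/C)^(1/b) = (32.3/14.4)^(1/1.83) = 1.555 m
h = 0.45 + 1.555 = 2.005 m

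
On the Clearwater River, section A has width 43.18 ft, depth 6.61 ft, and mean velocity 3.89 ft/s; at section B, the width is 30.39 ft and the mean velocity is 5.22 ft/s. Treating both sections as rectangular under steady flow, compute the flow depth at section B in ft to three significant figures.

Q = A₁V₁ = (43.18×6.61) × 3.89 = 1110 ft³/s
d₂ = Q/(b₂ V₂) = 1110/(30.39×5.22) = 6.999 ft

7.00 ft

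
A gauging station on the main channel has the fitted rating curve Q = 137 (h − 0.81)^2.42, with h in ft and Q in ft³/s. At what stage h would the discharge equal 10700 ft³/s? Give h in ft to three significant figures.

h − h₀ = (Q/C)^(1/b) = (10700/137)^(1/2.42) = 6.055 ft
h = 0.81 + 6.055 = 6.865 ft

6.86 ft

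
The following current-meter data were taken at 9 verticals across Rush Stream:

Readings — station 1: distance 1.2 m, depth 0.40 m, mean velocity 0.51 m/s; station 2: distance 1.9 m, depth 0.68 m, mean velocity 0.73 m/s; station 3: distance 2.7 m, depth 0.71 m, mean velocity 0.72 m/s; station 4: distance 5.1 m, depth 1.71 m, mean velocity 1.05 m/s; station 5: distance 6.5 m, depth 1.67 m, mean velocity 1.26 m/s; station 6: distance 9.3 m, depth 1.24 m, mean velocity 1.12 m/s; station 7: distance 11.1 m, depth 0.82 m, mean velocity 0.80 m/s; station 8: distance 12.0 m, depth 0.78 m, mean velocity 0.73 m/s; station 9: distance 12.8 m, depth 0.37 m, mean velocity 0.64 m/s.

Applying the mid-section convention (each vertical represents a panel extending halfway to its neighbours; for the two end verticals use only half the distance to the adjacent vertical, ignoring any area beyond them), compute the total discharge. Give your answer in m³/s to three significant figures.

13.8 m³/s

w_1 = (1.9 − 1.2)/2 = 0.35 m; q_1 = 0.51 × 0.40 × 0.35 = 0.07140 m³/s
w_2 = (2.7 − 1.2)/2 = 0.75 m; q_2 = 0.73 × 0.68 × 0.75 = 0.3723 m³/s
w_3 = (5.1 − 1.9)/2 = 1.6 m; q_3 = 0.72 × 0.71 × 1.6 = 0.8179 m³/s
w_4 = (6.5 − 2.7)/2 = 1.9 m; q_4 = 1.05 × 1.71 × 1.9 = 3.411 m³/s
w_5 = (9.3 − 5.1)/2 = 2.1 m; q_5 = 1.26 × 1.67 × 2.1 = 4.419 m³/s
w_6 = (11.1 − 6.5)/2 = 2.3 m; q_6 = 1.12 × 1.24 × 2.3 = 3.194 m³/s
w_7 = (12.0 − 9.3)/2 = 1.35 m; q_7 = 0.80 × 0.82 × 1.35 = 0.8856 m³/s
w_8 = (12.8 − 11.1)/2 = 0.85 m; q_8 = 0.73 × 0.78 × 0.85 = 0.4840 m³/s
w_9 = (12.8 − 12.0)/2 = 0.4 m; q_9 = 0.64 × 0.37 × 0.4 = 0.09472 m³/s
Q = Σ qᵢ = 13.75 m³/s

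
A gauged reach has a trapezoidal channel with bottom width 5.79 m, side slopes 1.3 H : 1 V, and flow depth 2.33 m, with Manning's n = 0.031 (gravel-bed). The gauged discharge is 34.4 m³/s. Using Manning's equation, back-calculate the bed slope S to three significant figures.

0.00153

A = (b + z·y)·y = (5.79 + 1.3×2.33)×2.33 = 20.55 m²
P = b + 2y√(1+z²) = 5.79 + 2×2.33×√(1+1.3²) = 13.43 m
R = A/P = 20.55/13.43 = 1.530 m
S = (Q·n / (1·A·R^(2/3)))² = (34.4×0.031 / (1×20.55×1.328))² = 0.001528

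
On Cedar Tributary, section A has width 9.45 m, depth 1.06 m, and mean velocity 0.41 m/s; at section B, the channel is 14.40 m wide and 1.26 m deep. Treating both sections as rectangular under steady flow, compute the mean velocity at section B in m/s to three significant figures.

0.226 m/s

Q = A₁V₁ = (9.45×1.06) × 0.41 = 4.107 m³/s
A₂ = 14.40 × 1.26 = 18.14 m²
V₂ = Q/A₂ = 4.107/18.14 = 0.2264 m/s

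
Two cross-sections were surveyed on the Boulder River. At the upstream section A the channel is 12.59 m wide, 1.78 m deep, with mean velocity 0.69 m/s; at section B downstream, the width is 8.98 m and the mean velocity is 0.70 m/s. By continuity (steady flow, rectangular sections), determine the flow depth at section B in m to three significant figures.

Q = A₁V₁ = (12.59×1.78) × 0.69 = 15.46 m³/s
d₂ = Q/(b₂ V₂) = 15.46/(8.98×0.70) = 2.460 m

2.46 m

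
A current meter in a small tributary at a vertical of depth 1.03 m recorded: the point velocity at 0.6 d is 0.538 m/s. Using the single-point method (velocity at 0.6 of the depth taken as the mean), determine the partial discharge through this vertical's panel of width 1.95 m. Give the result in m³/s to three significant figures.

v̄ = v₀.₆ = 0.538 m/s
q = v̄ × d × w = 0.5380 × 1.03 × 1.95 = 1.081 m³/s

1.08 m³/s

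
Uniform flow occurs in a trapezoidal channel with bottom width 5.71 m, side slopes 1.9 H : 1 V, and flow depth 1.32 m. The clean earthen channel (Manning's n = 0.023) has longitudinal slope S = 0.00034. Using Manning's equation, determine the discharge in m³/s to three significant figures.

8.42 m³/s

A = (b + z·y)·y = (5.71 + 1.9×1.32)×1.32 = 10.85 m²
P = b + 2y√(1+z²) = 5.71 + 2×1.32×√(1+1.9²) = 11.38 m
R = A/P = 10.85/11.38 = 0.9534 m
Q = (1/n)·A·R^(2/3)·S^(1/2) = (1/0.023) × 10.85 × 0.9534^(2/3) × 0.00034^(1/2) = 8.424 m³/s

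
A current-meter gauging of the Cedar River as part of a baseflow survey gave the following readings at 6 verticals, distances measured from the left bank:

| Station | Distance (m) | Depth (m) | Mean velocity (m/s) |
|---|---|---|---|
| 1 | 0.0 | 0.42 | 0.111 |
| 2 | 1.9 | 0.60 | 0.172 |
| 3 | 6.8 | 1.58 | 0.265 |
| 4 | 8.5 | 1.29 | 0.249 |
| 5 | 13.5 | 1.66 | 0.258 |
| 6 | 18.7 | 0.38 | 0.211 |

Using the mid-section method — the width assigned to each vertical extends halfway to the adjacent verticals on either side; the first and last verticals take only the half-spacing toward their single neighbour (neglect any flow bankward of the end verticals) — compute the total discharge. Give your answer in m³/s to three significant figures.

5.25 m³/s

w_1 = (1.9 − 0.0)/2 = 0.95 m; q_1 = 0.111 × 0.42 × 0.95 = 0.04429 m³/s
w_2 = (6.8 − 0.0)/2 = 3.4 m; q_2 = 0.172 × 0.60 × 3.4 = 0.3509 m³/s
w_3 = (8.5 − 1.9)/2 = 3.3 m; q_3 = 0.265 × 1.58 × 3.3 = 1.382 m³/s
w_4 = (13.5 − 6.8)/2 = 3.35 m; q_4 = 0.249 × 1.29 × 3.35 = 1.076 m³/s
w_5 = (18.7 − 8.5)/2 = 5.1 m; q_5 = 0.258 × 1.66 × 5.1 = 2.184 m³/s
w_6 = (18.7 − 13.5)/2 = 2.6 m; q_6 = 0.211 × 0.38 × 2.6 = 0.2085 m³/s
Q = Σ qᵢ = 5.246 m³/s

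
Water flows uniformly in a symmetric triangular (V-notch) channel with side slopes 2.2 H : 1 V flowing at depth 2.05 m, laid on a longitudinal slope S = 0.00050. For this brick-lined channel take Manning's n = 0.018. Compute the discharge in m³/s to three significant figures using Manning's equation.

A = z·y² = 2.2×2.05² = 9.246 m²
P = 2y√(1+z²) = 2×2.05×√(1+2.2²) = 9.908 m
R = A/P = 9.246/9.908 = 0.9331 m
Q = (1/n)·A·R^(2/3)·S^(1/2) = (1/0.018) × 9.246 × 0.9331^(2/3) × 0.00050^(1/2) = 10.97 m³/s

11.0 m³/s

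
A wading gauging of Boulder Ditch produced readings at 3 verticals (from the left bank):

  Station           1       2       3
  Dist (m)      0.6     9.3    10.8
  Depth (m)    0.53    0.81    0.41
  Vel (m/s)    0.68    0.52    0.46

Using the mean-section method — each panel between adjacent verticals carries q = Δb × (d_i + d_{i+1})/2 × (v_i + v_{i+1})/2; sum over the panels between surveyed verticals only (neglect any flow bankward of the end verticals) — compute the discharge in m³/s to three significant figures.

3.95 m³/s

Panel 1-2: Δb = 8.7 m, d̄ = (0.53+0.81)/2 = 0.67, v̄ = (0.68+0.52)/2 = 0.6 → q = 8.7×0.67×0.6 = 3.497 m³/s
Panel 2-3: Δb = 1.5 m, d̄ = (0.81+0.41)/2 = 0.61, v̄ = (0.52+0.46)/2 = 0.49 → q = 1.5×0.61×0.49 = 0.4484 m³/s
Q = Σ q = 3.946 m³/s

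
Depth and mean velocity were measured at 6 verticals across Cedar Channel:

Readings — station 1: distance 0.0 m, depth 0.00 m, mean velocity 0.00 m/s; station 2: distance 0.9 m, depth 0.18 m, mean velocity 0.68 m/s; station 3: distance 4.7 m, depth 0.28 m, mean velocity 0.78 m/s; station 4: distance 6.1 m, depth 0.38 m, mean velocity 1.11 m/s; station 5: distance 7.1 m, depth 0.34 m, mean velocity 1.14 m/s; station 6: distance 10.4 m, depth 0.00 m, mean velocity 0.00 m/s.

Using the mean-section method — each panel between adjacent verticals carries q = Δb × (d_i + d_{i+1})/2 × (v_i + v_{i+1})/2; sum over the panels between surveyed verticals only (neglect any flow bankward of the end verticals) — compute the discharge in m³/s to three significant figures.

1.83 m³/s

Panel 1-2: Δb = 0.9 m, d̄ = (0.00+0.18)/2 = 0.09, v̄ = (0.00+0.68)/2 = 0.34 → q = 0.9×0.09×0.34 = 0.02754 m³/s
Panel 2-3: Δb = 3.8 m, d̄ = (0.18+0.28)/2 = 0.23, v̄ = (0.68+0.78)/2 = 0.73 → q = 3.8×0.23×0.73 = 0.6380 m³/s
Panel 3-4: Δb = 1.4 m, d̄ = (0.28+0.38)/2 = 0.33, v̄ = (0.78+1.11)/2 = 0.945 → q = 1.4×0.33×0.945 = 0.4366 m³/s
Panel 4-5: Δb = 1 m, d̄ = (0.38+0.34)/2 = 0.36, v̄ = (1.11+1.14)/2 = 1.125 → q = 1×0.36×1.125 = 0.4050 m³/s
Panel 5-6: Δb = 3.3 m, d̄ = (0.34+0.00)/2 = 0.17, v̄ = (1.14+0.00)/2 = 0.57 → q = 3.3×0.17×0.57 = 0.3198 m³/s
Q = Σ q = 1.827 m³/s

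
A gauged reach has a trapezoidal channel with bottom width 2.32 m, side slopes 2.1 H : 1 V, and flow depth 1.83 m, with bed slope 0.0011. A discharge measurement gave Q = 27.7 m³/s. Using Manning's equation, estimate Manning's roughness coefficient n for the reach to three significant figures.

A = (b + z·y)·y = (2.32 + 2.1×1.83)×1.83 = 11.28 m²
P = b + 2y√(1+z²) = 2.32 + 2×1.83×√(1+2.1²) = 10.83 m
R = A/P = 11.28/10.83 = 1.041 m
n = (1/Q)·A·R^(2/3)·S^(1/2) = (1/27.7) × 11.28 × 1.027 × 0.03317 = 0.01387

0.0139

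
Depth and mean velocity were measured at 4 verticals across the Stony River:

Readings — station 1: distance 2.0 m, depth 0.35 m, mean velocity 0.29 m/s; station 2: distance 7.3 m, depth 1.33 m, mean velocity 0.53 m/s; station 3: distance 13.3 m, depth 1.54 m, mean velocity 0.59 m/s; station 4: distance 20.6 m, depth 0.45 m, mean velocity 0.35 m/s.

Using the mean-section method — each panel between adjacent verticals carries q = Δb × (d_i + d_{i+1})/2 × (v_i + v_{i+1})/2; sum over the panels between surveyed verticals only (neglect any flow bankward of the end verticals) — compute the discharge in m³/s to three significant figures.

Panel 1-2: Δb = 5.3 m, d̄ = (0.35+1.33)/2 = 0.84, v̄ = (0.29+0.53)/2 = 0.41 → q = 5.3×0.84×0.41 = 1.825 m³/s
Panel 2-3: Δb = 6 m, d̄ = (1.33+1.54)/2 = 1.435, v̄ = (0.53+0.59)/2 = 0.56 → q = 6×1.435×0.56 = 4.822 m³/s
Panel 3-4: Δb = 7.3 m, d̄ = (1.54+0.45)/2 = 0.995, v̄ = (0.59+0.35)/2 = 0.47 → q = 7.3×0.995×0.47 = 3.414 m³/s
Q = Σ q = 10.06 m³/s

10.1 m³/s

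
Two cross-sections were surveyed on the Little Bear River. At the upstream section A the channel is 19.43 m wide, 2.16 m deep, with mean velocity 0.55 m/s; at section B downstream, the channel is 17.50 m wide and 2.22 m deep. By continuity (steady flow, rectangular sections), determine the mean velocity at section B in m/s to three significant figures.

Q = A₁V₁ = (19.43×2.16) × 0.55 = 23.08 m³/s
A₂ = 17.50 × 2.22 = 38.85 m²
V₂ = Q/A₂ = 23.08/38.85 = 0.5942 m/s

0.594 m/s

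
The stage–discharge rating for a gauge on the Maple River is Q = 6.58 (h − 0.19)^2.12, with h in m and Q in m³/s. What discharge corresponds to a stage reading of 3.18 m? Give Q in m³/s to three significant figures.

Q = 6.58 × (3.18 − 0.19)^2.12 = 6.58 × 2.99^2.12 = 67.09 m³/s

67.1 m³/s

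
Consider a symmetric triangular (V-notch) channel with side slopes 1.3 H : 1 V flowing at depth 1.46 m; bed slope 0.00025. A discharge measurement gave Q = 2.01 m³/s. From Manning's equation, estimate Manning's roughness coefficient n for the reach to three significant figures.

0.0151

A = z·y² = 1.3×1.46² = 2.771 m²
P = 2y√(1+z²) = 2×1.46×√(1+1.3²) = 4.789 m
R = A/P = 2.771/4.789 = 0.5786 m
n = (1/Q)·A·R^(2/3)·S^(1/2) = (1/2.01) × 2.771 × 0.6944 × 0.01581 = 0.01514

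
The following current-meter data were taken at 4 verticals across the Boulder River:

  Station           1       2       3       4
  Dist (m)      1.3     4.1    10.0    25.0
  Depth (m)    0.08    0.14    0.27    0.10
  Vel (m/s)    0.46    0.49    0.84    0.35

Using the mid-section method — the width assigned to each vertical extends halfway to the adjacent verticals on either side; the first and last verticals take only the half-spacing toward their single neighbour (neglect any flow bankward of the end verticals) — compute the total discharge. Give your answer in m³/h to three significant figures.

10700 m³/h

w_1 = (4.1 − 1.3)/2 = 1.4 m; q_1 = 0.46 × 0.08 × 1.4 = 0.05152 m³/s
w_2 = (10.0 − 1.3)/2 = 4.35 m; q_2 = 0.49 × 0.14 × 4.35 = 0.2984 m³/s
w_3 = (25.0 − 4.1)/2 = 10.45 m; q_3 = 0.84 × 0.27 × 10.45 = 2.370 m³/s
w_4 = (25.0 − 10.0)/2 = 7.5 m; q_4 = 0.35 × 0.10 × 7.5 = 0.2625 m³/s
Q = Σ qᵢ = 2.982 m³/s
= 2.982 × 3600 = 10740 m³/h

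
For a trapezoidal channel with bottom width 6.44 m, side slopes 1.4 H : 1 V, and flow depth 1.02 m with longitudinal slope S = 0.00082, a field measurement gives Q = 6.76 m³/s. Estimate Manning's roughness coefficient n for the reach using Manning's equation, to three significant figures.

A = (b + z·y)·y = (6.44 + 1.4×1.02)×1.02 = 8.025 m²
P = b + 2y√(1+z²) = 6.44 + 2×1.02×√(1+1.4²) = 9.950 m
R = A/P = 8.025/9.950 = 0.8066 m
n = (1/Q)·A·R^(2/3)·S^(1/2) = (1/6.76) × 8.025 × 0.8665 × 0.02864 = 0.02946

0.0295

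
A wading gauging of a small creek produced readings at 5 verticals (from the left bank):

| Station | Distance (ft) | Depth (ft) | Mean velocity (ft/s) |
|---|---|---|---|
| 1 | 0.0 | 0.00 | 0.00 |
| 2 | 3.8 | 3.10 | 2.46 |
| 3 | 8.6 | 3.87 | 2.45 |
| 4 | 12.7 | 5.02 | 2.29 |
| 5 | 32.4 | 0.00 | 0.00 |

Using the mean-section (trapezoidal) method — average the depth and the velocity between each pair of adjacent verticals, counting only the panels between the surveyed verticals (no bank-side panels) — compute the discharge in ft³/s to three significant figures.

Panel 1-2: Δb = 3.8 ft, d̄ = (0.00+3.10)/2 = 1.55, v̄ = (0.00+2.46)/2 = 1.23 → q = 3.8×1.55×1.23 = 7.245 ft³/s
Panel 2-3: Δb = 4.8 ft, d̄ = (3.10+3.87)/2 = 3.485, v̄ = (2.46+2.45)/2 = 2.455 → q = 4.8×3.485×2.455 = 41.07 ft³/s
Panel 3-4: Δb = 4.1 ft, d̄ = (3.87+5.02)/2 = 4.445, v̄ = (2.45+2.29)/2 = 2.37 → q = 4.1×4.445×2.37 = 43.19 ft³/s
Panel 4-5: Δb = 19.7 ft, d̄ = (5.02+0.00)/2 = 2.51, v̄ = (2.29+0.00)/2 = 1.145 → q = 19.7×2.51×1.145 = 56.62 ft³/s
Q = Σ q = 148.1 ft³/s

148 ft³/s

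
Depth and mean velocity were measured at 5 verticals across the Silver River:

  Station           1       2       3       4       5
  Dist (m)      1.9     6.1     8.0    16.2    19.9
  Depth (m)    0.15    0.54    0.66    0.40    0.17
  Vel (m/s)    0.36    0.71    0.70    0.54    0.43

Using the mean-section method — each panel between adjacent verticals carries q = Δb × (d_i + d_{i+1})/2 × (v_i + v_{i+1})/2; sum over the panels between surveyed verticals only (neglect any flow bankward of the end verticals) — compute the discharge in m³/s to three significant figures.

4.78 m³/s

Panel 1-2: Δb = 4.2 m, d̄ = (0.15+0.54)/2 = 0.345, v̄ = (0.36+0.71)/2 = 0.535 → q = 4.2×0.345×0.535 = 0.7752 m³/s
Panel 2-3: Δb = 1.9 m, d̄ = (0.54+0.66)/2 = 0.6, v̄ = (0.71+0.70)/2 = 0.705 → q = 1.9×0.6×0.705 = 0.8037 m³/s
Panel 3-4: Δb = 8.2 m, d̄ = (0.66+0.40)/2 = 0.53, v̄ = (0.70+0.54)/2 = 0.62 → q = 8.2×0.53×0.62 = 2.695 m³/s
Panel 4-5: Δb = 3.7 m, d̄ = (0.40+0.17)/2 = 0.285, v̄ = (0.54+0.43)/2 = 0.485 → q = 3.7×0.285×0.485 = 0.5114 m³/s
Q = Σ q = 4.785 m³/s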